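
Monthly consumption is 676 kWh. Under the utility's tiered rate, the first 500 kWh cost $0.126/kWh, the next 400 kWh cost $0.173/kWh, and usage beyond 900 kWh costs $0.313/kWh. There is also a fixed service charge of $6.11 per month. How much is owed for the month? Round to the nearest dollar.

First 500 kWh × $0.126 = $63.00
Next 176 kWh × $0.173 = $30.45
Remaining tier: 0 kWh (not reached)
Energy charge = $93.45; + service $6.11 = $99.56 ≈ $100

$100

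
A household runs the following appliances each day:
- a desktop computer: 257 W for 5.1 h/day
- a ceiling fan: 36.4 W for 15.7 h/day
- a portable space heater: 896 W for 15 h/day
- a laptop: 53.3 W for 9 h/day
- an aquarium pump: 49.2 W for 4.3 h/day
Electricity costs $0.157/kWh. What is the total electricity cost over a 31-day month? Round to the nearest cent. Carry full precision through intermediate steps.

desktop computer: 257 W × 5.1 h × 31 d = 40,632 Wh = 40.63 kWh
ceiling fan: 36.4 W × 15.7 h × 31 d = 17,716 Wh = 17.72 kWh
portable space heater: 896 W × 15 h × 31 d = 416,640 Wh = 416.6 kWh
laptop: 53.3 W × 9 h × 31 d = 14,871 Wh = 14.87 kWh
aquarium pump: 49.2 W × 4.3 h × 31 d = 6,558 Wh = 6.558 kWh
Total energy = 40.63 + 17.72 + 416.6 + 14.87 + 6.558 = 496.4 kWh
Cost = 496.4 kWh × $0.157 = $77.94

$77.94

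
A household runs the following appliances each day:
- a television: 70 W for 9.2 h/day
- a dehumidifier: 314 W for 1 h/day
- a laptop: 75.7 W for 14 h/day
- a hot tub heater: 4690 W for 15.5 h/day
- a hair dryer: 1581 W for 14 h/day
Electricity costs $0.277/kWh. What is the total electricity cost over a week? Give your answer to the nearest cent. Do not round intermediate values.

television: 70 W × 9.2 h × 7 d = 4,508 Wh = 4.508 kWh
dehumidifier: 314 W × 1 h × 7 d = 2,198 Wh = 2.198 kWh
laptop: 75.7 W × 14 h × 7 d = 7,419 Wh = 7.419 kWh
hot tub heater: 4690 W × 15.5 h × 7 d = 508,865 Wh = 508.9 kWh
hair dryer: 1581 W × 14 h × 7 d = 154,938 Wh = 154.9 kWh
Total energy = 4.508 + 2.198 + 7.419 + 508.9 + 154.9 = 677.9 kWh
Cost = 677.9 kWh × $0.277 = $187.79

$187.79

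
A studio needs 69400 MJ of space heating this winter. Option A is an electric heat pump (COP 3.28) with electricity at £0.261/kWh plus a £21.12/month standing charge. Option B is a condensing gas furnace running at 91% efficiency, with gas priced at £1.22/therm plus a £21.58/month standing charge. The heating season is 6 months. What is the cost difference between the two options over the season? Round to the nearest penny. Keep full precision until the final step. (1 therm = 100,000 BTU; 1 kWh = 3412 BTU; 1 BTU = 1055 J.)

Heat load = 69400 MJ = 69,400,000,000 J / 1055 = 65,781,991 BTU
Gas: input = 65,781,991 / 0.91 = 72,287,902 BTU = 722.9 therm → 722.9 × £1.22 = £881.91; + 6 × £21.58 standing = £1,011.39
Heat pump: 65,781,991 BTU / 3412 = 19,280 kWh heat; / 3.28 = 5,878 kWh in → × £0.261 = £1,534.14; + 6 × £21.12 standing = £1,660.86
Difference = |£1,011.39 − £1,660.86| = £649.47

£649.47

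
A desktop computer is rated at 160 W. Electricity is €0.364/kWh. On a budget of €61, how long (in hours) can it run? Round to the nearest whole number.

Energy budget = €61 / €0.364 per kWh = 167.6 kWh = 167,582 Wh
Runtime = 167,582 Wh / 160 W = 1,047 h

1047 h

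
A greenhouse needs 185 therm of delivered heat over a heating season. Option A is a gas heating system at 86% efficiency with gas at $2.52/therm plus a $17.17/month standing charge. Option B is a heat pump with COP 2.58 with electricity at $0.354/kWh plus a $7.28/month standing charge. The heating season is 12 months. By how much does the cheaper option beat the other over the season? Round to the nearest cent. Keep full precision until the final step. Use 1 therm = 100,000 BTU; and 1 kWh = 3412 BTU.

Heat load = 185 therm × 100,000 = 18,500,000 BTU
Gas: input = 18,500,000 / 0.860 = 21,511,628 BTU = 215.1 therm → 215.1 × $2.52 = $542.09; + 12 × $17.17 standing = $748.13
Heat pump: 18,500,000 BTU / 3412 = 5,422 kWh heat; / 2.58 = 2,102 kWh in → × $0.354 = $743.95; + 12 × $7.28 standing = $831.31
Difference = |$748.13 − $831.31| = $83.18

$83.18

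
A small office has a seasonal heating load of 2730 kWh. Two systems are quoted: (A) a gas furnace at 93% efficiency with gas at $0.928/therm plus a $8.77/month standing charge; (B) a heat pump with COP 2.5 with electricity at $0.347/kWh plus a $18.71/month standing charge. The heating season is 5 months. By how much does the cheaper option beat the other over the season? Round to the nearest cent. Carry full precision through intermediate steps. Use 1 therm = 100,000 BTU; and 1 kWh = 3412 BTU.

Heat load = 2730 kWh × 3412 = 9,314,760 BTU
Gas: input = 9,314,760 / 0.93 = 10,015,871 BTU = 100.2 therm → 100.2 × $0.928 = $92.95; + 5 × $8.77 standing = $136.80
Heat pump: 9,314,760 BTU / 3412 = 2,730 kWh heat; / 2.5 = 1,092 kWh in → × $0.347 = $378.92; + 5 × $18.71 standing = $472.47
Difference = |$136.80 − $472.47| = $335.68

$335.68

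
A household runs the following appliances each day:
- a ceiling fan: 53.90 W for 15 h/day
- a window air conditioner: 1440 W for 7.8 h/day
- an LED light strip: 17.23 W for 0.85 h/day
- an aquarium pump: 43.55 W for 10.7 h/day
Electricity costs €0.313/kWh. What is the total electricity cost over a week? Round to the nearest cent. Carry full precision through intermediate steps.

€27.43

ceiling fan: 53.90 W × 15 h × 7 d = 5,660 Wh = 5.66 kWh
window air conditioner: 1440 W × 7.8 h × 7 d = 78,624 Wh = 78.62 kWh
LED light strip: 17.23 W × 0.85 h × 7 d = 103 Wh = 0.1025 kWh
aquarium pump: 43.55 W × 10.7 h × 7 d = 3,262 Wh = 3.262 kWh
Total energy = 5.66 + 78.62 + 0.1025 + 3.262 = 87.65 kWh
Cost = 87.65 kWh × €0.313 = €27.43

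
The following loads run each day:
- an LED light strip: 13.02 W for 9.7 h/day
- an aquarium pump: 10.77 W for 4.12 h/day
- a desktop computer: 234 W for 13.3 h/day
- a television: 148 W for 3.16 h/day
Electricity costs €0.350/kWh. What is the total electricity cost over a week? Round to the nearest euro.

€9

LED light strip: 13.02 W × 9.7 h × 7 d = 884 Wh = 0.8841 kWh
aquarium pump: 10.77 W × 4.12 h × 7 d = 311 Wh = 0.3106 kWh
desktop computer: 234 W × 13.3 h × 7 d = 21,785 Wh = 21.79 kWh
television: 148 W × 3.16 h × 7 d = 3,274 Wh = 3.274 kWh
Total energy = 0.8841 + 0.3106 + 21.79 + 3.274 = 26.25 kWh
Cost = 26.25 kWh × €0.350 = €9.19 ≈ €9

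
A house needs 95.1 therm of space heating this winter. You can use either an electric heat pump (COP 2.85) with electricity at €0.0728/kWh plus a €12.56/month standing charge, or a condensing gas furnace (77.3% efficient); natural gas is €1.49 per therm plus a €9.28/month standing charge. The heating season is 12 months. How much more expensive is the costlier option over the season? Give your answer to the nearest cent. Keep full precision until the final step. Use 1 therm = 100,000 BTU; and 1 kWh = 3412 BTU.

Heat load = 95.1 therm × 100,000 = 9,510,000 BTU
Gas: input = 9,510,000 / 0.773 = 12,302,717 BTU = 123 therm → 123 × €1.49 = €183.31; + 12 × €9.28 standing = €294.67
Heat pump: 9,510,000 BTU / 3412 = 2,787 kWh heat; / 2.85 = 978 kWh in → × €0.0728 = €71.20; + 12 × €12.56 standing = €221.92
Difference = |€294.67 − €221.92| = €72.75

€72.75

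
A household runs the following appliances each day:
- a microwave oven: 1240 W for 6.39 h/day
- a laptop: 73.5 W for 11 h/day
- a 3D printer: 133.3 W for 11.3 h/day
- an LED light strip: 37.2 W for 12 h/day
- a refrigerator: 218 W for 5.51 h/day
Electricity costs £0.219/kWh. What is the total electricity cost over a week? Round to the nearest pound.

£18

microwave oven: 1240 W × 6.39 h × 7 d = 55,465 Wh = 55.47 kWh
laptop: 73.5 W × 11 h × 7 d = 5,660 Wh = 5.66 kWh
3D printer: 133.3 W × 11.3 h × 7 d = 10,544 Wh = 10.54 kWh
LED light strip: 37.2 W × 12 h × 7 d = 3,125 Wh = 3.125 kWh
refrigerator: 218 W × 5.51 h × 7 d = 8,408 Wh = 8.408 kWh
Total energy = 55.47 + 5.66 + 10.54 + 3.125 + 8.408 = 83.2 kWh
Cost = 83.2 kWh × £0.219 = £18.22 ≈ £18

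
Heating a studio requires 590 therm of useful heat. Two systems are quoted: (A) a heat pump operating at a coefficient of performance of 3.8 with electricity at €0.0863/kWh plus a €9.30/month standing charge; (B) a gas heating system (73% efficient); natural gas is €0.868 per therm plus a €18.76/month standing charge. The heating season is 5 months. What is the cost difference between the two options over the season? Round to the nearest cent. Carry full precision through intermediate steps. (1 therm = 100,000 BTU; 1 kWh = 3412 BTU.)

€356.13

Heat load = 590 therm × 100,000 = 59,000,000 BTU
Gas: input = 59,000,000 / 0.73 = 80,821,918 BTU = 808.2 therm → 808.2 × €0.868 = €701.53; + 5 × €18.76 standing = €795.33
Heat pump: 59,000,000 BTU / 3412 = 17,290 kWh heat; / 3.8 = 4,551 kWh in → × €0.0863 = €392.71; + 5 × €9.30 standing = €439.21
Difference = |€795.33 − €439.21| = €356.13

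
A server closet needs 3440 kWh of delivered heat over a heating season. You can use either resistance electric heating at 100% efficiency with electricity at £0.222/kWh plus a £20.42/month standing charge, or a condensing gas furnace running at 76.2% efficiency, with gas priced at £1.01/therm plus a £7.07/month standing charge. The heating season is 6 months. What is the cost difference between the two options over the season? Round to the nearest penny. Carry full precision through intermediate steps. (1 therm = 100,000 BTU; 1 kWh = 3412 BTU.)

Heat load = 3440 kWh × 3412 = 11,737,280 BTU
Gas: input = 11,737,280 / 0.762 = 15,403,255 BTU = 154 therm → 154 × £1.01 = £155.57; + 6 × £7.07 standing = £197.99
Electric: 11,737,280 BTU / 3412 = 3,440 kWh → × £0.222 = £763.68; + 6 × £20.42 standing = £886.20
Difference = |£197.99 − £886.20| = £688.21

£688.21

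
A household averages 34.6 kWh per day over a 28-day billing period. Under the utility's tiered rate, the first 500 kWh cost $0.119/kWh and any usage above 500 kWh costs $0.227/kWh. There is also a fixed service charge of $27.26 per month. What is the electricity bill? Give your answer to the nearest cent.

$193.18

Usage = 34.6 kWh/day × 28 days = 968.8 kWh
First 500 kWh × $0.119 = $59.50
Remaining 468.8 kWh × $0.227 = $106.42
Energy charge = $165.92; + service $27.26 = $193.18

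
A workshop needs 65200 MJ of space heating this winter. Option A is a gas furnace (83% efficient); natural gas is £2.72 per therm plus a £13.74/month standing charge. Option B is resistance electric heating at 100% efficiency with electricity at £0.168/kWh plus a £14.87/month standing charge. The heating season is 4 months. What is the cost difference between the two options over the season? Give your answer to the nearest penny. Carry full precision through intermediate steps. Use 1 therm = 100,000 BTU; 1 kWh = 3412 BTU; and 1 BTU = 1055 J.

Heat load = 65200 MJ = 65,200,000,000 J / 1055 = 61,800,948 BTU
Gas: input = 61,800,948 / 0.83 = 74,458,973 BTU = 744.6 therm → 744.6 × £2.72 = £2,025.28; + 4 × £13.74 standing = £2,080.24
Electric: 61,800,948 BTU / 3412 = 18,110 kWh → × £0.168 = £3,042.95; + 4 × £14.87 standing = £3,102.43
Difference = |£2,080.24 − £3,102.43| = £1,022.19

£1022.19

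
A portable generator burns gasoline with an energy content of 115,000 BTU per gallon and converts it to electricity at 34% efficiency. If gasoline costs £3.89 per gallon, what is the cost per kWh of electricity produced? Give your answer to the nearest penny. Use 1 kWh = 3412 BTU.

Electrical output per gallon = 115,000 BTU × 0.34 / 3412 BTU/kWh = 11.46 kWh
Cost per kWh = £3.89 / 11.46 kWh = £0.339

£0.34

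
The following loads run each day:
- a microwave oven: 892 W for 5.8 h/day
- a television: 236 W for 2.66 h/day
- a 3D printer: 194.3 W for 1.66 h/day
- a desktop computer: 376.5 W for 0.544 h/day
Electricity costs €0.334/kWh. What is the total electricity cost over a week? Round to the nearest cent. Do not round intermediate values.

microwave oven: 892 W × 5.8 h × 7 d = 36,215 Wh = 36.22 kWh
television: 236 W × 2.66 h × 7 d = 4,394 Wh = 4.394 kWh
3D printer: 194.3 W × 1.66 h × 7 d = 2,258 Wh = 2.258 kWh
desktop computer: 376.5 W × 0.544 h × 7 d = 1,434 Wh = 1.434 kWh
Total energy = 36.22 + 4.394 + 2.258 + 1.434 = 44.3 kWh
Cost = 44.3 kWh × €0.334 = €14.80

€14.80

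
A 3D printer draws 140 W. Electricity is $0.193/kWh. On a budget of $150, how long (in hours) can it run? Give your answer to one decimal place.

5551.4 h

Energy budget = $150 / $0.193 per kWh = 777.2 kWh = 777,202 Wh
Runtime = 777,202 Wh / 140 W = 5,551 h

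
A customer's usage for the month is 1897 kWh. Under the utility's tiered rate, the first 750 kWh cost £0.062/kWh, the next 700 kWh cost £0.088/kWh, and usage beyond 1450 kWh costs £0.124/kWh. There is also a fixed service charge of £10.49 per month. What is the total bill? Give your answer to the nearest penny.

£174.02

First 750 kWh × £0.062 = £46.50
Next 700 kWh × £0.088 = £61.60
Remaining 447 kWh × £0.124 = £55.43
Energy charge = £163.53; + service £10.49 = £174.02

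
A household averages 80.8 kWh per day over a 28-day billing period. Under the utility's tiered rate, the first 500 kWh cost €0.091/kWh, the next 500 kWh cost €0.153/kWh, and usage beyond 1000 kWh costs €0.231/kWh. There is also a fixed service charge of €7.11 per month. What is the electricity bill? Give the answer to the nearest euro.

€421

Usage = 80.8 kWh/day × 28 days = 2262.4 kWh
First 500 kWh × €0.091 = €45.50
Next 500 kWh × €0.153 = €76.50
Remaining 1262.4 kWh × €0.231 = €291.61
Energy charge = €413.61; + service €7.11 = €420.72 ≈ €421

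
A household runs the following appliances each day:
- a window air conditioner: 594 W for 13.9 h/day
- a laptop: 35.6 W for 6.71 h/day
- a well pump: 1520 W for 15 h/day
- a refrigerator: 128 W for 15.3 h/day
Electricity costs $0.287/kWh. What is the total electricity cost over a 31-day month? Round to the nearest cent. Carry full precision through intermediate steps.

$295.86

window air conditioner: 594 W × 13.9 h × 31 d = 255,955 Wh = 256 kWh
laptop: 35.6 W × 6.71 h × 31 d = 7,405 Wh = 7.405 kWh
well pump: 1520 W × 15 h × 31 d = 706,800 Wh = 706.8 kWh
refrigerator: 128 W × 15.3 h × 31 d = 60,710 Wh = 60.71 kWh
Total energy = 256 + 7.405 + 706.8 + 60.71 = 1,031 kWh
Cost = 1,031 kWh × $0.287 = $295.86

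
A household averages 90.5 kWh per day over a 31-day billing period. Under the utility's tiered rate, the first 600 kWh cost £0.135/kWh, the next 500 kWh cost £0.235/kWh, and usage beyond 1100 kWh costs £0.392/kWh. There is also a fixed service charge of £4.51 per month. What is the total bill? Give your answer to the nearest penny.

Usage = 90.5 kWh/day × 31 days = 2805.5 kWh
First 600 kWh × £0.135 = £81.00
Next 500 kWh × £0.235 = £117.50
Remaining 1705.5 kWh × £0.392 = £668.56
Energy charge = £867.06; + service £4.51 = £871.57

£871.57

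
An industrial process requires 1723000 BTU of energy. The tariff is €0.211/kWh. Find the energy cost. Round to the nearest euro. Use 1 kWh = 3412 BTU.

1723000 BTU × (0.00029308 kWh/BTU) = 505 kWh
Cost = 505 kWh × €0.211/kWh = €106.55 ≈ €107

€107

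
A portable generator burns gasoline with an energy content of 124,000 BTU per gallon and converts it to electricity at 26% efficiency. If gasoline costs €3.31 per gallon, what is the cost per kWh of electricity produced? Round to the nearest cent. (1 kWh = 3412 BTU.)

Electrical output per gallon = 124,000 BTU × 0.26 / 3412 BTU/kWh = 9.449 kWh
Cost per kWh = €3.31 / 9.449 kWh = €0.350

€0.35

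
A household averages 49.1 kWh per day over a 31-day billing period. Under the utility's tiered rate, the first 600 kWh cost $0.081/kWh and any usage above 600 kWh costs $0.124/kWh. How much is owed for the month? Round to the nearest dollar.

Usage = 49.1 kWh/day × 31 days = 1522.1 kWh
First 600 kWh × $0.081 = $48.60
Remaining 922.1 kWh × $0.124 = $114.34
Total = $162.94 ≈ $163

$163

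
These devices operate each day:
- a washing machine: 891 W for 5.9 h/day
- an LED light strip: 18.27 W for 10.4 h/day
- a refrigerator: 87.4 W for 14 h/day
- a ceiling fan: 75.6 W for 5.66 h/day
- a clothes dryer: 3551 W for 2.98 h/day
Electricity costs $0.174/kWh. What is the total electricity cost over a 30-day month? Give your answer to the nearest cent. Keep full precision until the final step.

$92.29

washing machine: 891 W × 5.9 h × 30 d = 157,707 Wh = 157.7 kWh
LED light strip: 18.27 W × 10.4 h × 30 d = 5,700 Wh = 5.7 kWh
refrigerator: 87.4 W × 14 h × 30 d = 36,708 Wh = 36.71 kWh
ceiling fan: 75.6 W × 5.66 h × 30 d = 12,837 Wh = 12.84 kWh
clothes dryer: 3551 W × 2.98 h × 30 d = 317,459 Wh = 317.5 kWh
Total energy = 157.7 + 5.7 + 36.71 + 12.84 + 317.5 = 530.4 kWh
Cost = 530.4 kWh × $0.174 = $92.29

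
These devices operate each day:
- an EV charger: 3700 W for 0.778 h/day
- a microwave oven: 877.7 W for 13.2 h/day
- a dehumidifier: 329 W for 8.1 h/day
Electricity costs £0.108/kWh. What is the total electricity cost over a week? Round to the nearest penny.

EV charger: 3700 W × 0.778 h × 7 d = 20,150 Wh = 20.15 kWh
microwave oven: 877.7 W × 13.2 h × 7 d = 81,099 Wh = 81.1 kWh
dehumidifier: 329 W × 8.1 h × 7 d = 18,654 Wh = 18.65 kWh
Total energy = 20.15 + 81.1 + 18.65 = 119.9 kWh
Cost = 119.9 kWh × £0.108 = £12.95

£12.95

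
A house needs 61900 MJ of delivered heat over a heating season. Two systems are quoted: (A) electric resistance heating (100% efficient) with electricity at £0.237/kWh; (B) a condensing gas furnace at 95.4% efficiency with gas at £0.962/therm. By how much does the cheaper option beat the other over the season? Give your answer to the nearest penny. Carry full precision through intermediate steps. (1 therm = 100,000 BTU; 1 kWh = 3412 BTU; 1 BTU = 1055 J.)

£3483.82

Heat load = 61900 MJ = 61,900,000,000 J / 1055 = 58,672,986 BTU
Gas: input = 58,672,986 / 0.954 = 61,502,082 BTU = 615 therm → 615 × £0.962 = £591.65
Electric: 58,672,986 BTU / 3412 = 17,200 kWh → × £0.237 = £4,075.47
Difference = |£591.65 − £4,075.47| = £3,483.82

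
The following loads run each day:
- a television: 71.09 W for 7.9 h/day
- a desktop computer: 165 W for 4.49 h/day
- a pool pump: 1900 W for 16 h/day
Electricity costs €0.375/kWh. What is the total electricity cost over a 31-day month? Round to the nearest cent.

€368.54

television: 71.09 W × 7.9 h × 31 d = 17,410 Wh = 17.41 kWh
desktop computer: 165 W × 4.49 h × 31 d = 22,966 Wh = 22.97 kWh
pool pump: 1900 W × 16 h × 31 d = 942,400 Wh = 942.4 kWh
Total energy = 17.41 + 22.97 + 942.4 = 982.8 kWh
Cost = 982.8 kWh × €0.375 = €368.54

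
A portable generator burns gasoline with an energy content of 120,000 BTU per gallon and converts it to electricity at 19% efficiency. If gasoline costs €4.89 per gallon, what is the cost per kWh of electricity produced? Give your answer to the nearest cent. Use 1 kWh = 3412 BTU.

Electrical output per gallon = 120,000 BTU × 0.19 / 3412 BTU/kWh = 6.682 kWh
Cost per kWh = €4.89 / 6.682 kWh = €0.732

€0.73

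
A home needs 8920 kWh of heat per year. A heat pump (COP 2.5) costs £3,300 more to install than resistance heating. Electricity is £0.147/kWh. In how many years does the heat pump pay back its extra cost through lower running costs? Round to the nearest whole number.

Resistance: 8920 kWh × £0.147 = £1,311.24/yr
Heat pump: 8920 / 2.5 = 3568 kWh in → × £0.147 = £524.50/yr
Annual savings = £786.74
Payback = £3,300 / £786.74 = 4.19 years

4 years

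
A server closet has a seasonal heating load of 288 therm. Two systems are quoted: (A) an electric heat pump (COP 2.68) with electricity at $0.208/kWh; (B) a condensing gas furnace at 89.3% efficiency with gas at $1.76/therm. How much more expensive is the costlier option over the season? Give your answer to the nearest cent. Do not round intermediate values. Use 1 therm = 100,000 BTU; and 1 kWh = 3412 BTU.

$87.49

Heat load = 288 therm × 100,000 = 28,800,000 BTU
Gas: input = 28,800,000 / 0.893 = 32,250,840 BTU = 322.5 therm → 322.5 × $1.76 = $567.61
Heat pump: 28,800,000 BTU / 3412 = 8,441 kWh heat; / 2.68 = 3,150 kWh in → × $0.208 = $655.11
Difference = |$567.61 − $655.11| = $87.49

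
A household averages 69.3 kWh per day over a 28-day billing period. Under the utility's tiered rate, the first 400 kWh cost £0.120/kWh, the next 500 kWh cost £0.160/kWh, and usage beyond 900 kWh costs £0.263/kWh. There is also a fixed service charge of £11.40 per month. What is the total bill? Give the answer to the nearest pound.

£413

Usage = 69.3 kWh/day × 28 days = 1940.4 kWh
First 400 kWh × £0.120 = £48.00
Next 500 kWh × £0.160 = £80.00
Remaining 1040.4 kWh × £0.263 = £273.63
Energy charge = £401.63; + service £11.40 = £413.03 ≈ £413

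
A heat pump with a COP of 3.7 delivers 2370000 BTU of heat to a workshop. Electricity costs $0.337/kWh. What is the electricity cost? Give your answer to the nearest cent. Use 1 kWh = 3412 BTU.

$63.27

Heat delivered = 2,370,000 BTU / 3412 = 694.6 kWh
Electrical input = 694.6 kWh / 3.7 = 187.7 kWh
Cost = 187.7 × $0.337/kWh = $63.27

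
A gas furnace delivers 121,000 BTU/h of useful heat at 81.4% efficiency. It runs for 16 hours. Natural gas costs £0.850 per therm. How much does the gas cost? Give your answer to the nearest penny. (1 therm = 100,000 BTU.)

Heat delivered = 121,000 BTU/h × 16 h = 1,936,000 BTU
Gas input = 1,936,000 / 0.814 = 2,378,378 BTU
= 2,378,378 / 100,000 = 23.78 therm
Cost = 23.78 × £0.850/therm = £20.22

£20.22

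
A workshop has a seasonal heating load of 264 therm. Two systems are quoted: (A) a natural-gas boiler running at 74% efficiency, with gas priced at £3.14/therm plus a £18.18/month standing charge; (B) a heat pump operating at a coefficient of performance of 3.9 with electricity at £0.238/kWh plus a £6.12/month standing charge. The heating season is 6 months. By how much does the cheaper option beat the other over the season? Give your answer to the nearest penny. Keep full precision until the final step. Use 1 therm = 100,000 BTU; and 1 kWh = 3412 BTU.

£720.40

Heat load = 264 therm × 100,000 = 26,400,000 BTU
Gas: input = 26,400,000 / 0.74 = 35,675,676 BTU = 356.8 therm → 356.8 × £3.14 = £1,120.22; + 6 × £18.18 standing = £1,229.30
Heat pump: 26,400,000 BTU / 3412 = 7,737 kWh heat; / 3.9 = 1,984 kWh in → × £0.238 = £472.18; + 6 × £6.12 standing = £508.90
Difference = |£1,229.30 − £508.90| = £720.40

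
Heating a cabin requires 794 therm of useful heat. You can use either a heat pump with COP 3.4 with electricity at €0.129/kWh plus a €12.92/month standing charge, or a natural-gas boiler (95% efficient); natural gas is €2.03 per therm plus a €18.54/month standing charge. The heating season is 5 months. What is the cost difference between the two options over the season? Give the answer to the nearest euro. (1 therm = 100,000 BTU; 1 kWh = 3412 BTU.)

€842

Heat load = 794 therm × 100,000 = 79,400,000 BTU
Gas: input = 79,400,000 / 0.95 = 83,578,947 BTU = 835.8 therm → 835.8 × €2.03 = €1,696.65; + 5 × €18.54 standing = €1,789.35
Heat pump: 79,400,000 BTU / 3412 = 23,270 kWh heat; / 3.4 = 6,844 kWh in → × €0.129 = €882.92; + 5 × €12.92 standing = €947.52
Difference = |€1,789.35 − €947.52| = €841.83 ≈ €842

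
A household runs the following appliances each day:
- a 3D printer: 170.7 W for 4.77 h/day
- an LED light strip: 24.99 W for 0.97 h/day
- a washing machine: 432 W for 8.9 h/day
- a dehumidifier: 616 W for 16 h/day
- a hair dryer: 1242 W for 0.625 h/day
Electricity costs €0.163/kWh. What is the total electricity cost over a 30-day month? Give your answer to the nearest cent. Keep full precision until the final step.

€74.89

3D printer: 170.7 W × 4.77 h × 30 d = 24,427 Wh = 24.43 kWh
LED light strip: 24.99 W × 0.97 h × 30 d = 727 Wh = 0.7272 kWh
washing machine: 432 W × 8.9 h × 30 d = 115,344 Wh = 115.3 kWh
dehumidifier: 616 W × 16 h × 30 d = 295,680 Wh = 295.7 kWh
hair dryer: 1242 W × 0.625 h × 30 d = 23,288 Wh = 23.29 kWh
Total energy = 24.43 + 0.7272 + 115.3 + 295.7 + 23.29 = 459.5 kWh
Cost = 459.5 kWh × €0.163 = €74.89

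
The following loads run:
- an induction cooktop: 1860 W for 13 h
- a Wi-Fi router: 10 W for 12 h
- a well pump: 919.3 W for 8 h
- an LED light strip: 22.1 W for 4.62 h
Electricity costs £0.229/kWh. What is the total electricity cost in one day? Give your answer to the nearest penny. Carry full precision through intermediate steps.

induction cooktop: 1860 W × 13 h = 24,180 Wh = 24.18 kWh
Wi-Fi router: 10 W × 12 h = 120 Wh = 0.12 kWh
well pump: 919.3 W × 8 h = 7,354 Wh = 7.354 kWh
LED light strip: 22.1 W × 4.62 h = 102 Wh = 0.1021 kWh
Total energy = 24.18 + 0.12 + 7.354 + 0.1021 = 31.76 kWh
Cost = 31.76 kWh × £0.229 = £7.27

£7.27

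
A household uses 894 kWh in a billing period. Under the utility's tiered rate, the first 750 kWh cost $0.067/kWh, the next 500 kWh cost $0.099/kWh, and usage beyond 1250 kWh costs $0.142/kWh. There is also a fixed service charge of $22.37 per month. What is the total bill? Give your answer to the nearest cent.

$86.88

First 750 kWh × $0.067 = $50.25
Next 144 kWh × $0.099 = $14.26
Remaining tier: 0 kWh (not reached)
Energy charge = $64.51; + service $22.37 = $86.88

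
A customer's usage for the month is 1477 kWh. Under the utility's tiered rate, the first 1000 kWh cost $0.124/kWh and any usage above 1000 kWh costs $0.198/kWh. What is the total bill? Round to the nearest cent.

$218.45

First 1000 kWh × $0.124 = $124.00
Remaining 477 kWh × $0.198 = $94.45
Total = $218.45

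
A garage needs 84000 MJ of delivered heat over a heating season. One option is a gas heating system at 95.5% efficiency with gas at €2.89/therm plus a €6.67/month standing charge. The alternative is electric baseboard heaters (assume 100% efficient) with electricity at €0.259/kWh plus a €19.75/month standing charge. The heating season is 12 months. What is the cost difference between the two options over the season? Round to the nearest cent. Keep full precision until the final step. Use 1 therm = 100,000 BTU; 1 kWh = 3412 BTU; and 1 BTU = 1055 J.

€3791.40

Heat load = 84000 MJ = 84,000,000,000 J / 1055 = 79,620,853 BTU
Gas: input = 79,620,853 / 0.955 = 83,372,621 BTU = 833.7 therm → 833.7 × €2.89 = €2,409.47; + 12 × €6.67 standing = €2,489.51
Electric: 79,620,853 BTU / 3412 = 23,340 kWh → × €0.259 = €6,043.90; + 12 × €19.75 standing = €6,280.90
Difference = |€2,489.51 − €6,280.90| = €3,791.40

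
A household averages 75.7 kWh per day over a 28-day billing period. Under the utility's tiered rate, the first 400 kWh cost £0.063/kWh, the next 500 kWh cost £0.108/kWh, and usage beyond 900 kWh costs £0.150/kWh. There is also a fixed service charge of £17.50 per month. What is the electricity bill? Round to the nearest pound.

Usage = 75.7 kWh/day × 28 days = 2119.6 kWh
First 400 kWh × £0.063 = £25.20
Next 500 kWh × £0.108 = £54.00
Remaining 1219.6 kWh × £0.150 = £182.94
Energy charge = £262.14; + service £17.50 = £279.64 ≈ £280

£280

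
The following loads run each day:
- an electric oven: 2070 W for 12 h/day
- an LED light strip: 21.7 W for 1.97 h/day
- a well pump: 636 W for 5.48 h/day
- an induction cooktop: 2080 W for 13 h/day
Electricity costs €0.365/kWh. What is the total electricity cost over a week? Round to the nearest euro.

€142

electric oven: 2070 W × 12 h × 7 d = 173,880 Wh = 173.9 kWh
LED light strip: 21.7 W × 1.97 h × 7 d = 299 Wh = 0.2992 kWh
well pump: 636 W × 5.48 h × 7 d = 24,397 Wh = 24.4 kWh
induction cooktop: 2080 W × 13 h × 7 d = 189,280 Wh = 189.3 kWh
Total energy = 173.9 + 0.2992 + 24.4 + 189.3 = 387.9 kWh
Cost = 387.9 kWh × €0.365 = €141.57 ≈ €142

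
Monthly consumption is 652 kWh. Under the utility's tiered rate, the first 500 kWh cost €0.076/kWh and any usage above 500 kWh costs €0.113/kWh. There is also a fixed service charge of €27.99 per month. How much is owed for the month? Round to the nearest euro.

€83

First 500 kWh × €0.076 = €38.00
Remaining 152 kWh × €0.113 = €17.18
Energy charge = €55.18; + service €27.99 = €83.17 ≈ €83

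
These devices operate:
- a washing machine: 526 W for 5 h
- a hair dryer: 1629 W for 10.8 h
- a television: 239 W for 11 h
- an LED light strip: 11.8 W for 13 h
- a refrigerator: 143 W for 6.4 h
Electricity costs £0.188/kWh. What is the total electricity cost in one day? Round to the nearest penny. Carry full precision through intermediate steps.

£4.50

washing machine: 526 W × 5 h = 2,630 Wh = 2.63 kWh
hair dryer: 1629 W × 10.8 h = 17,593 Wh = 17.59 kWh
television: 239 W × 11 h = 2,629 Wh = 2.629 kWh
LED light strip: 11.8 W × 13 h = 153 Wh = 0.1534 kWh
refrigerator: 143 W × 6.4 h = 915 Wh = 0.9152 kWh
Total energy = 2.63 + 17.59 + 2.629 + 0.1534 + 0.9152 = 23.92 kWh
Cost = 23.92 kWh × £0.188 = £4.50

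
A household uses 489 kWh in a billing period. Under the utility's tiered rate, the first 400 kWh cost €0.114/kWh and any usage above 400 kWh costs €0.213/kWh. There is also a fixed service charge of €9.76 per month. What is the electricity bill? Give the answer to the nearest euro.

First 400 kWh × €0.114 = €45.60
Remaining 89 kWh × €0.213 = €18.96
Energy charge = €64.56; + service €9.76 = €74.32 ≈ €74

€74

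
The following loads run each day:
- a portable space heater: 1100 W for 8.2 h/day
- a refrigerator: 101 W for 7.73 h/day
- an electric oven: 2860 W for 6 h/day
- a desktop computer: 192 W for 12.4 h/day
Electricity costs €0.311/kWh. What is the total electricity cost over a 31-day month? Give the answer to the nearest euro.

portable space heater: 1100 W × 8.2 h × 31 d = 279,620 Wh = 279.6 kWh
refrigerator: 101 W × 7.73 h × 31 d = 24,203 Wh = 24.2 kWh
electric oven: 2860 W × 6 h × 31 d = 531,960 Wh = 532 kWh
desktop computer: 192 W × 12.4 h × 31 d = 73,805 Wh = 73.8 kWh
Total energy = 279.6 + 24.2 + 532 + 73.8 = 909.6 kWh
Cost = 909.6 kWh × €0.311 = €282.88 ≈ €283

€283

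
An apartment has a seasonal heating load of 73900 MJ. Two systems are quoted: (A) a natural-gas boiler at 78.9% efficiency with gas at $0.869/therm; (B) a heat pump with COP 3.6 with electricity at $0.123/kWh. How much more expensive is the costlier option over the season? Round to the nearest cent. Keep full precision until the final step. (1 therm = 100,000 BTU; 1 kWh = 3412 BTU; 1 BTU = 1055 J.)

$70.07

Heat load = 73900 MJ = 73,900,000,000 J / 1055 = 70,047,393 BTU
Gas: input = 70,047,393 / 0.789 = 88,779,966 BTU = 887.8 therm → 887.8 × $0.869 = $771.50
Heat pump: 70,047,393 BTU / 3412 = 20,530 kWh heat; / 3.6 = 5,703 kWh in → × $0.123 = $701.43
Difference = |$771.50 − $701.43| = $70.07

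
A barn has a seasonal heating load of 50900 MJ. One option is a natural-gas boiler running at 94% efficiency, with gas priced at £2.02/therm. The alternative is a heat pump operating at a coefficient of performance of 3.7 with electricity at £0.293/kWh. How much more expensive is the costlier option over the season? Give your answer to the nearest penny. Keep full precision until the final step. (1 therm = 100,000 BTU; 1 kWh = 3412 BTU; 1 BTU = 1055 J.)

£82.97

Heat load = 50900 MJ = 50,900,000,000 J / 1055 = 48,246,445 BTU
Gas: input = 48,246,445 / 0.94 = 51,326,006 BTU = 513.3 therm → 513.3 × £2.02 = £1,036.79
Heat pump: 48,246,445 BTU / 3412 = 14,140 kWh heat; / 3.7 = 3,822 kWh in → × £0.293 = £1,119.75
Difference = |£1,036.79 − £1,119.75| = £82.97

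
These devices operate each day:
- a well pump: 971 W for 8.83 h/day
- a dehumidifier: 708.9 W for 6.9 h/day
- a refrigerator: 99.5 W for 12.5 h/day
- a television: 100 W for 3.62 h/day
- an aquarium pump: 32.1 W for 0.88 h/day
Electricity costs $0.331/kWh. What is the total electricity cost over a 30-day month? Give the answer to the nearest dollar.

$150

well pump: 971 W × 8.83 h × 30 d = 257,218 Wh = 257.2 kWh
dehumidifier: 708.9 W × 6.9 h × 30 d = 146,742 Wh = 146.7 kWh
refrigerator: 99.5 W × 12.5 h × 30 d = 37,312 Wh = 37.31 kWh
television: 100 W × 3.62 h × 30 d = 10,860 Wh = 10.86 kWh
aquarium pump: 32.1 W × 0.88 h × 30 d = 847 Wh = 0.8474 kWh
Total energy = 257.2 + 146.7 + 37.31 + 10.86 + 0.8474 = 453 kWh
Cost = 453 kWh × $0.331 = $149.94 ≈ $150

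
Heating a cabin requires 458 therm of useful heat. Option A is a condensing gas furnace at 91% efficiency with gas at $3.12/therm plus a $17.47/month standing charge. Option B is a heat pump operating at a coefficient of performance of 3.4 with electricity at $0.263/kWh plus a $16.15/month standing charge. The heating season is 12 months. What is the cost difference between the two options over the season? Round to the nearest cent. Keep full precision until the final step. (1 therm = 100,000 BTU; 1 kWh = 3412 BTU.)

Heat load = 458 therm × 100,000 = 45,800,000 BTU
Gas: input = 45,800,000 / 0.91 = 50,329,670 BTU = 503.3 therm → 503.3 × $3.12 = $1,570.29; + 12 × $17.47 standing = $1,779.93
Heat pump: 45,800,000 BTU / 3412 = 13,420 kWh heat; / 3.4 = 3,948 kWh in → × $0.263 = $1,038.32; + 12 × $16.15 standing = $1,232.12
Difference = |$1,779.93 − $1,232.12| = $547.80

$547.80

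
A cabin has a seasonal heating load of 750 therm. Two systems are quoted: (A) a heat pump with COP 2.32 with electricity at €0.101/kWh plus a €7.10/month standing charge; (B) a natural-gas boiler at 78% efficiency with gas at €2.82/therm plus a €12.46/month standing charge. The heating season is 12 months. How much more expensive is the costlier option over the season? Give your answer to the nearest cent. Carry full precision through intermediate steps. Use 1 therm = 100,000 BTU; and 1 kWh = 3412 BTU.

Heat load = 750 therm × 100,000 = 75,000,000 BTU
Gas: input = 75,000,000 / 0.78 = 96,153,846 BTU = 961.5 therm → 961.5 × €2.82 = €2,711.54; + 12 × €12.46 standing = €2,861.06
Heat pump: 75,000,000 BTU / 3412 = 21,980 kWh heat; / 2.32 = 9,475 kWh in → × €0.101 = €956.94; + 12 × €7.10 standing = €1,042.14
Difference = |€2,861.06 − €1,042.14| = €1,818.92

€1818.92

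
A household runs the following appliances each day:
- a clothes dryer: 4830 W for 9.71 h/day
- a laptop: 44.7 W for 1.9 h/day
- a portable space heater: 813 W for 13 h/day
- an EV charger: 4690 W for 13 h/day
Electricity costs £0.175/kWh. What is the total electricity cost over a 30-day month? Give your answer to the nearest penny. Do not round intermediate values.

clothes dryer: 4830 W × 9.71 h × 30 d = 1,406,979 Wh = 1,407 kWh
laptop: 44.7 W × 1.9 h × 30 d = 2,548 Wh = 2.548 kWh
portable space heater: 813 W × 13 h × 30 d = 317,070 Wh = 317.1 kWh
EV charger: 4690 W × 13 h × 30 d = 1,829,100 Wh = 1,829 kWh
Total energy = 1,407 + 2.548 + 317.1 + 1,829 = 3,556 kWh
Cost = 3,556 kWh × £0.175 = £622.25

£622.25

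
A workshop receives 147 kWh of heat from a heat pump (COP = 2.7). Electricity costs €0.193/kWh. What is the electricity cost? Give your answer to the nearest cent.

Electrical input = 147 kWh / 2.7 = 54.44 kWh
Cost = 54.44 × €0.193/kWh = €10.51

€10.51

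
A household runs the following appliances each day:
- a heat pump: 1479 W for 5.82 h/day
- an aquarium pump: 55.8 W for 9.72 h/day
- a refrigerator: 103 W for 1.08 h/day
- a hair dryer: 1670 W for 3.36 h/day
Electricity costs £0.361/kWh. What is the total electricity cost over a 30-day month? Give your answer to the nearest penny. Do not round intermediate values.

heat pump: 1479 W × 5.82 h × 30 d = 258,233 Wh = 258.2 kWh
aquarium pump: 55.8 W × 9.72 h × 30 d = 16,271 Wh = 16.27 kWh
refrigerator: 103 W × 1.08 h × 30 d = 3,337 Wh = 3.337 kWh
hair dryer: 1670 W × 3.36 h × 30 d = 168,336 Wh = 168.3 kWh
Total energy = 258.2 + 16.27 + 3.337 + 168.3 = 446.2 kWh
Cost = 446.2 kWh × £0.361 = £161.07

£161.07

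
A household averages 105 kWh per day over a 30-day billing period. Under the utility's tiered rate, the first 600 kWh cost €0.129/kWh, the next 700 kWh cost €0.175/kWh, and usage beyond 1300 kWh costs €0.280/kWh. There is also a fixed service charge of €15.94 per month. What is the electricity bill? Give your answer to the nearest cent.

Usage = 105 kWh/day × 30 days = 3150 kWh
First 600 kWh × €0.129 = €77.40
Next 700 kWh × €0.175 = €122.50
Remaining 1850 kWh × €0.280 = €518.00
Energy charge = €717.90; + service €15.94 = €733.84

€733.84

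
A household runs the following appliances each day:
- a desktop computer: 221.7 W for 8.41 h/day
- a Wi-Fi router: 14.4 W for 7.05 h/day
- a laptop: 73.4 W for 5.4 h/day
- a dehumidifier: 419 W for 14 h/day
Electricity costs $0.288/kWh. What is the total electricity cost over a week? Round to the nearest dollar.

$17

desktop computer: 221.7 W × 8.41 h × 7 d = 13,051 Wh = 13.05 kWh
Wi-Fi router: 14.4 W × 7.05 h × 7 d = 711 Wh = 0.7106 kWh
laptop: 73.4 W × 5.4 h × 7 d = 2,775 Wh = 2.775 kWh
dehumidifier: 419 W × 14 h × 7 d = 41,062 Wh = 41.06 kWh
Total energy = 13.05 + 0.7106 + 2.775 + 41.06 = 57.6 kWh
Cost = 57.6 kWh × $0.288 = $16.59 ≈ $17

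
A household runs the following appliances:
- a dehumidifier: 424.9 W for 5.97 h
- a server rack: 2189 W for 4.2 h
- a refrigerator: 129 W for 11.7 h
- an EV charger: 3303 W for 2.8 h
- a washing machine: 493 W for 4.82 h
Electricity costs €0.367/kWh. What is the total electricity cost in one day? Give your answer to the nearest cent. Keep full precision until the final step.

€9.13

dehumidifier: 424.9 W × 5.97 h = 2,537 Wh = 2.537 kWh
server rack: 2189 W × 4.2 h = 9,194 Wh = 9.194 kWh
refrigerator: 129 W × 11.7 h = 1,509 Wh = 1.509 kWh
EV charger: 3303 W × 2.8 h = 9,248 Wh = 9.248 kWh
washing machine: 493 W × 4.82 h = 2,376 Wh = 2.376 kWh
Total energy = 2.537 + 9.194 + 1.509 + 9.248 + 2.376 = 24.86 kWh
Cost = 24.86 kWh × €0.367 = €9.13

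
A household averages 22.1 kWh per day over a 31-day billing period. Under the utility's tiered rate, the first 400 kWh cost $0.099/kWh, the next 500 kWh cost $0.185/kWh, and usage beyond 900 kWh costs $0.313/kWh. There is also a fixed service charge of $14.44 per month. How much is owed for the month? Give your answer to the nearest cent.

$106.78

Usage = 22.1 kWh/day × 31 days = 685.1 kWh
First 400 kWh × $0.099 = $39.60
Next 285.1 kWh × $0.185 = $52.74
Remaining tier: 0 kWh (not reached)
Energy charge = $92.34; + service $14.44 = $106.78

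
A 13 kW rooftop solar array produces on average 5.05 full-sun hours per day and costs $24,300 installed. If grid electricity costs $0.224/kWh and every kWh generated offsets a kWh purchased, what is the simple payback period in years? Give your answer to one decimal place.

4.5 years

Daily generation = 13 kW × 5.05 h = 65.65 kWh
Annual generation = 65.65 × 365 = 23962 kWh
Annual savings = 23962 × $0.224 = $5,367.54
Payback = $24,300 / $5,367.54 = 4.53 years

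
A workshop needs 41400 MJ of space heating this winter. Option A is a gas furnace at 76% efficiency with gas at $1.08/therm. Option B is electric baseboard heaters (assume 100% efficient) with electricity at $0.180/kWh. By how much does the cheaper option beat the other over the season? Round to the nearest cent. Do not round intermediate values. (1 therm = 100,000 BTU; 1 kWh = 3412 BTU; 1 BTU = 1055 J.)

Heat load = 41400 MJ = 41,400,000,000 J / 1055 = 39,241,706 BTU
Gas: input = 39,241,706 / 0.76 = 51,633,824 BTU = 516.3 therm → 516.3 × $1.08 = $557.65
Electric: 39,241,706 BTU / 3412 = 11,500 kWh → × $0.180 = $2,070.20
Difference = |$557.65 − $2,070.20| = $1,512.55

$1512.55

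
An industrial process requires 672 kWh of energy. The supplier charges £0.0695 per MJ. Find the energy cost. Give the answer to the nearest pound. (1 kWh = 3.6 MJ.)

£168

672 kWh × (3.6 MJ/kWh) = 2,419 MJ
Cost = 2,419 MJ × £0.0695/MJ = £168.13 ≈ £168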